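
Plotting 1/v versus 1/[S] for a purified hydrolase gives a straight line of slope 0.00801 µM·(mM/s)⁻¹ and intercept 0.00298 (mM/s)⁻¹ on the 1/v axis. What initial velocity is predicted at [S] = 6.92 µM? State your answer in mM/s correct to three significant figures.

242 mM/s

The y-intercept is 1/Vmax, so Vmax = 1/0.00298 = 336 mM/s.
The slope is Km/Vmax, so Km = 0.00801 × 336 = 2.69 µM.
Then v = 336 × 6.92/(2.69 + 6.92) = 242 mM/s.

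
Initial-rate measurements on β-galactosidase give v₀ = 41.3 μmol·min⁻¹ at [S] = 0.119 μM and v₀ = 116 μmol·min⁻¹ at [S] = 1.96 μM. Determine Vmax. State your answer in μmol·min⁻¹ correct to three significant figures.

In reciprocal form, 1/v = (Km/Vmax)·(1/[S]) + 1/Vmax. The two points give (1/[S], 1/v) = (8.403, 0.02421) and (0.5102, 0.008621).
Slope = (0.02421 − 0.008621)/(8.403 − 0.5102) = 0.001975; intercept = 0.02421 − 0.001975×8.403 = 0.007613.
Vmax = 1/intercept = 131 μmol·min⁻¹; Km = slope × Vmax = 0.001975 × 131 = 0.259 μM.

131 μmol·min⁻¹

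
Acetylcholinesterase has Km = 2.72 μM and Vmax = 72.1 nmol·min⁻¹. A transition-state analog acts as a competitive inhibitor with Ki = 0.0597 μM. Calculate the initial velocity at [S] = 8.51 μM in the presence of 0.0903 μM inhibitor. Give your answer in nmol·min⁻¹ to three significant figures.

α = 1 + [I]/Ki = 1 + 0.0903/0.0597 = 2.513.
For a competitive inhibitor, Vmax is unchanged and the apparent Km becomes α·Km: Km,app = 6.83 μM, Vmax,app = 72.1 nmol·min⁻¹.
v = Vmax,app·[S]/(Km,app + [S]) = 72.1 × 8.51/(6.83 + 8.51) = 40.0 nmol·min⁻¹.

40.0 nmol·min⁻¹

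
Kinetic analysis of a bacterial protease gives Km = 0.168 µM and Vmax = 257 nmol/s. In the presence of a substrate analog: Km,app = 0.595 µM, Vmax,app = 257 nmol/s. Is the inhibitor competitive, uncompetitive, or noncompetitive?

Km increases (0.168 → 0.595 µM) while Vmax is unchanged — the hallmark of competitive inhibition.

competitive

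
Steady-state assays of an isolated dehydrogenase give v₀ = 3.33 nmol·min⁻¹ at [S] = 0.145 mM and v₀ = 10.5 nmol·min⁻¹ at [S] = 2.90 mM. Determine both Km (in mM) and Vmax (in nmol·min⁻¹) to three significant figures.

Km = 0.371 mM; Vmax = 11.8 nmol·min⁻¹

From v = Vmax[S]/(Km+[S]), each point gives Vmax = v(Km+[S])/[S].
Equating: 3.33(Km+0.145)/0.145 = 10.5(Km+2.90)/2.90.
22.97·Km + 3.33 = 3.621·Km + 10.5, so (22.97 − 3.621)·Km = 10.5 − 3.33.
Km = 7.170/19.34 = 0.371 mM; then Vmax = 3.33(0.371+0.145)/0.145 = 11.8 nmol·min⁻¹.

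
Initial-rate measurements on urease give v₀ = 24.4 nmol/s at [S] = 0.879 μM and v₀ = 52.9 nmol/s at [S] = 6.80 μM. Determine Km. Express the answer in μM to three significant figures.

1.43 μM

From v = Vmax[S]/(Km+[S]), each point gives Vmax = v(Km+[S])/[S].
Equating: 24.4(Km+0.879)/0.879 = 52.9(Km+6.80)/6.80.
27.76·Km + 24.4 = 7.779·Km + 52.9, so (27.76 − 7.779)·Km = 52.9 − 24.4.
Km = 28.50/19.98 = 1.43 μM; then Vmax = 24.4(1.43+0.879)/0.879 = 64.0 nmol/s.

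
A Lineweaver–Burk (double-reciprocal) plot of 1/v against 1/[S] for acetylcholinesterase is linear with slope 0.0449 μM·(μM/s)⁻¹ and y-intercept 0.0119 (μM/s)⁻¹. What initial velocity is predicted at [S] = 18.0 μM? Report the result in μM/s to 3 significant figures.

The y-intercept is 1/Vmax, so Vmax = 1/0.0119 = 84.0 μM/s.
The slope is Km/Vmax, so Km = 0.0449 × 84.0 = 3.77 μM.
Then v = 84.0 × 18.0/(3.77 + 18.0) = 69.5 μM/s.

69.5 μM/s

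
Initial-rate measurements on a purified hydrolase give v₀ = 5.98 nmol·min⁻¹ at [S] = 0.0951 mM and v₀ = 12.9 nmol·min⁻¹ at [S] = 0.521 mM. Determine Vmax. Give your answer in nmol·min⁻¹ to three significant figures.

In reciprocal form, 1/v = (Km/Vmax)·(1/[S]) + 1/Vmax. The two points give (1/[S], 1/v) = (10.52, 0.1672) and (1.919, 0.07752).
Slope = (0.1672 − 0.07752)/(10.52 − 1.919) = 0.01044; intercept = 0.1672 − 0.01044×10.52 = 0.05749.
Vmax = 1/intercept = 17.4 nmol·min⁻¹; Km = slope × Vmax = 0.01044 × 17.4 = 0.182 mM.

17.4 nmol·min⁻¹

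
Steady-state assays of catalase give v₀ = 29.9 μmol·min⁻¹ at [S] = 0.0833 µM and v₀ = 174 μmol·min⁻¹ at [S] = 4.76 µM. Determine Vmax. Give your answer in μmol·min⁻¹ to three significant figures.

From v = Vmax[S]/(Km+[S]), each point gives Vmax = v(Km+[S])/[S].
Equating: 29.9(Km+0.0833)/0.0833 = 174(Km+4.76)/4.76.
358.9·Km + 29.9 = 36.55·Km + 174, so (358.9 − 36.55)·Km = 174 − 29.9.
Km = 144.1/322.4 = 0.447 µM; then Vmax = 29.9(0.447+0.0833)/0.0833 = 190 μmol·min⁻¹.

190 μmol·min⁻¹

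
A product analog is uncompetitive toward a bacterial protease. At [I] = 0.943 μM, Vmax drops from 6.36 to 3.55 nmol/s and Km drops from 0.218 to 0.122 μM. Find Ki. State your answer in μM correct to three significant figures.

Uncompetitive: Vmax,app = Vmax/α (and Km,app = Km/α) with α = 1 + [I]/Ki.
α = Vmax/Vmax,app = 6.36/3.55 = 1.792.
Ki = [I]/(α − 1) = 0.943/0.7915 = 1.19 μM.

1.19 μM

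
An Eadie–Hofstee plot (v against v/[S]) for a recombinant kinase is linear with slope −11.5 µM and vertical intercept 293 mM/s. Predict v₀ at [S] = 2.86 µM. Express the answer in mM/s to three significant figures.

In the Eadie–Hofstee form v = Vmax − Km·(v/[S]), the slope is −Km and the intercept is Vmax, so Km = 11.5 µM and Vmax = 293 mM/s.
v = 293 × 2.86/(11.5 + 2.86) = 58.4 mM/s.

58.4 mM/s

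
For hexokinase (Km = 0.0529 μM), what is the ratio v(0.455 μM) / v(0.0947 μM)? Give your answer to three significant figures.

1.40

Since Vmax cancels, v₂/v₁ = [S]₂(Km+[S]₁) / [S]₁(Km+[S]₂).
= 0.455×(0.0529+0.0947) / (0.0947×(0.0529+0.455)) = 0.06716/0.04810 = 1.40.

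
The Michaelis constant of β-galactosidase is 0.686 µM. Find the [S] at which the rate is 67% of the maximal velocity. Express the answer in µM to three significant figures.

v/Vmax = [S]/(Km+[S]) = 0.67, so [S] = Km·0.67/(1 − 0.67) = 0.686 × 2.030.
[S] = 1.39 µM.

1.39 µM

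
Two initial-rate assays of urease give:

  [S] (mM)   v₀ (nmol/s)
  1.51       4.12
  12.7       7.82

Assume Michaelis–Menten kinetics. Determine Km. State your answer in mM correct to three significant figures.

In reciprocal form, 1/v = (Km/Vmax)·(1/[S]) + 1/Vmax. The two points give (1/[S], 1/v) = (0.6623, 0.2427) and (0.07874, 0.1279).
Slope = (0.2427 − 0.1279)/(0.6623 − 0.07874) = 0.1968; intercept = 0.2427 − 0.1968×0.6623 = 0.1124.
Vmax = 1/intercept = 8.90 nmol/s; Km = slope × Vmax = 0.1968 × 8.90 = 1.75 mM.

1.75 mM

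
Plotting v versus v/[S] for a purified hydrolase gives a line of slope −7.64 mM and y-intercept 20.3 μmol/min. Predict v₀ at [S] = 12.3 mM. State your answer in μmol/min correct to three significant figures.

12.5 μmol/min

In the Eadie–Hofstee form v = Vmax − Km·(v/[S]), the slope is −Km and the intercept is Vmax, so Km = 7.64 mM and Vmax = 20.3 μmol/min.
v = 20.3 × 12.3/(7.64 + 12.3) = 12.5 μmol/min.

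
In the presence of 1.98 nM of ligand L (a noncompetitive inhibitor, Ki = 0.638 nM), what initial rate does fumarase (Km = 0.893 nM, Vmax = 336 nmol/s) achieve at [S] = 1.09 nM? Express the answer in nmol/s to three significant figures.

45.0 nmol/s

α = 1 + [I]/Ki = 1 + 1.98/0.638 = 4.103.
For a noncompetitive inhibitor, Vmax is reduced to Vmax/α while Km is unchanged: Km,app = 0.893 nM, Vmax,app = 81.9 nmol/s.
v = Vmax,app·[S]/(Km,app + [S]) = 81.9 × 1.09/(0.893 + 1.09) = 45.0 nmol/s.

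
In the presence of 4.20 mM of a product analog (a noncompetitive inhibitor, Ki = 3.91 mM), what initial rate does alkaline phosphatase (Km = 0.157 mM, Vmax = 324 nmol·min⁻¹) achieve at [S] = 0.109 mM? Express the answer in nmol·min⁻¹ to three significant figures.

64.0 nmol·min⁻¹

α = 1 + [I]/Ki = 1 + 4.20/3.91 = 2.074.
For a noncompetitive inhibitor, Vmax is reduced to Vmax/α while Km is unchanged: Km,app = 0.157 mM, Vmax,app = 156 nmol·min⁻¹.
v = Vmax,app·[S]/(Km,app + [S]) = 156 × 0.109/(0.157 + 0.109) = 64.0 nmol·min⁻¹.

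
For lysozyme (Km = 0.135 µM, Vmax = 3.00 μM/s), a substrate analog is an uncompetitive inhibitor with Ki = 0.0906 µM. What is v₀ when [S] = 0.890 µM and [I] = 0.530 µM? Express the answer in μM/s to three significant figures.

0.428 μM/s

With α = 1 + [I]/Ki = 1 + 0.530/0.0906 = 6.850, the uncompetitive rate law is v = (Vmax/α)·[S] / (Km/α + [S]).
v = (3.00/6.850)×0.890 / (0.135/6.850 + 0.890) = 0.3898/0.9097 = 0.428 μM/s.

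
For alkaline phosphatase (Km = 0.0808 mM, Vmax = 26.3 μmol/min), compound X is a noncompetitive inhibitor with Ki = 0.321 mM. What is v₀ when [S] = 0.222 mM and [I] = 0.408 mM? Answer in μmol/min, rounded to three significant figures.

8.49 μmol/min

With α = 1 + [I]/Ki = 1 + 0.408/0.321 = 2.271, the noncompetitive rate law is v = (Vmax/α)·[S] / (Km + [S]).
v = (26.3/2.271)×0.222 / (0.0808 + 0.222) = 2.571/0.3028 = 8.49 μmol/min.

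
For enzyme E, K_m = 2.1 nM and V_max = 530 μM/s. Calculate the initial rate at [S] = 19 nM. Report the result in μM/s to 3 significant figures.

[S]/(Km+[S]) = 19/21.10 = 0.9005, the fractional saturation.
v = 0.9005 × Vmax = 0.9005 × 530 = 477 μM/s.

477 μM/s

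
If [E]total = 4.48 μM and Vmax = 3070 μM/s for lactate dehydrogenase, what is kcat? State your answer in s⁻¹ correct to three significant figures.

685 s⁻¹

kcat = Vmax/[E]total = 3070 μM/s / 4.48 μM = 685 s⁻¹.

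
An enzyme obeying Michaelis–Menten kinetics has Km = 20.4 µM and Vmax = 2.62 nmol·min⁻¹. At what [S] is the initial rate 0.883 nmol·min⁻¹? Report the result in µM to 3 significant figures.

Rearranging v = Vmax[S]/(Km+[S]) gives [S] = Km·v/(Vmax − v).
[S] = 20.4 × 0.883 / (2.62 − 0.883) = 18.01/1.737 = 10.4 µM.

10.4 µM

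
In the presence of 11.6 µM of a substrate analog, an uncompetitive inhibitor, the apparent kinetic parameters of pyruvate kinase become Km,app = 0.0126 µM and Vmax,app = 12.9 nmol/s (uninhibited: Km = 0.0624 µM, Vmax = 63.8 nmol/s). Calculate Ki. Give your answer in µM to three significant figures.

2.94 µM

Uncompetitive: Vmax,app = Vmax/α (and Km,app = Km/α) with α = 1 + [I]/Ki.
α = Vmax/Vmax,app = 63.8/12.9 = 4.946.
Ki = [I]/(α − 1) = 11.6/3.946 = 2.94 µM.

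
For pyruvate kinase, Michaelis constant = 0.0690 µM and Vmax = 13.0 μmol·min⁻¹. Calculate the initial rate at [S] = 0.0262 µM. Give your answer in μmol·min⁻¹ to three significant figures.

[S]/(Km+[S]) = 0.0262/0.09520 = 0.2752, the fractional saturation.
v = 0.2752 × Vmax = 0.2752 × 13.0 = 3.58 μmol·min⁻¹.

3.58 μmol·min⁻¹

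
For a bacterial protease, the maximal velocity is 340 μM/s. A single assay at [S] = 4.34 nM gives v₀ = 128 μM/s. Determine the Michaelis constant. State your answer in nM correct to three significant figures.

v/Vmax = 128/340 = 0.3765 = [S]/(Km+[S]).
So Km + [S] = [S]/0.3765 = 11.53 nM, giving Km = 11.53 − 4.34 = 7.19 nM.

7.19 nM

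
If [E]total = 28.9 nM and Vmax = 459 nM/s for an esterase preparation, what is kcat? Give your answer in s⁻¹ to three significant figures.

15.9 s⁻¹

kcat = Vmax/[E]total = 459 nM/s / 28.9 nM = 15.9 s⁻¹.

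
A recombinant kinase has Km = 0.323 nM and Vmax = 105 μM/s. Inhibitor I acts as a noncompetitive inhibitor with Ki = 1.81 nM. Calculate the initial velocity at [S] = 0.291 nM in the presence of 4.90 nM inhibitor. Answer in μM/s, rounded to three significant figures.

13.4 μM/s

α = 1 + [I]/Ki = 1 + 4.90/1.81 = 3.707.
For a noncompetitive inhibitor, Vmax is reduced to Vmax/α while Km is unchanged: Km,app = 0.323 nM, Vmax,app = 28.3 μM/s.
v = Vmax,app·[S]/(Km,app + [S]) = 28.3 × 0.291/(0.323 + 0.291) = 13.4 μM/s.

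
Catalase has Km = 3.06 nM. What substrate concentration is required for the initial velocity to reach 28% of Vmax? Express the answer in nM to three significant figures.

v/Vmax = [S]/(Km+[S]) = 0.28, so [S] = Km·0.28/(1 − 0.28) = 3.06 × 0.3889.
[S] = 1.19 nM.

1.19 nM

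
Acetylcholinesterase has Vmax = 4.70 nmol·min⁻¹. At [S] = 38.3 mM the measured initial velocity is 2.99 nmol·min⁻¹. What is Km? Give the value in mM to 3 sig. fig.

21.9 mM

From v = Vmax[S]/(Km+[S]), Km = [S](Vmax − v)/v.
Km = 38.3 × (4.70 − 2.99) / 2.99 = 65.49/2.99 = 21.9 mM.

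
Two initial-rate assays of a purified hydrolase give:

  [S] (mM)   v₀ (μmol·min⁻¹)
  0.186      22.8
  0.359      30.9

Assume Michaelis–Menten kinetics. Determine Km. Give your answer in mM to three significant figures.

In reciprocal form, 1/v = (Km/Vmax)·(1/[S]) + 1/Vmax. The two points give (1/[S], 1/v) = (5.376, 0.04386) and (2.786, 0.03236).
Slope = (0.04386 − 0.03236)/(5.376 − 2.786) = 0.004438; intercept = 0.04386 − 0.004438×5.376 = 0.02000.
Vmax = 1/intercept = 50.0 μmol·min⁻¹; Km = slope × Vmax = 0.004438 × 50.0 = 0.222 mM.

0.222 mM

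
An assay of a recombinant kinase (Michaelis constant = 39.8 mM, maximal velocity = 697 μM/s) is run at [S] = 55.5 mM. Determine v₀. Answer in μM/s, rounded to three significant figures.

v = Vmax·[S]/(Km + [S]) = 697 × 55.5 / (39.8 + 55.5)
  = 38680 / 95.30 = 406 μM/s.

406 μM/s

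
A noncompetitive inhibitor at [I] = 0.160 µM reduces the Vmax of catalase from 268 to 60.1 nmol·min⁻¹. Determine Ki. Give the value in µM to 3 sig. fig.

0.0463 µM

Noncompetitive: Vmax,app = Vmax/α with α = 1 + [I]/Ki.
α = Vmax/Vmax,app = 268/60.1 = 4.459.
Ki = [I]/(α − 1) = 0.160/3.459 = 0.0463 µM.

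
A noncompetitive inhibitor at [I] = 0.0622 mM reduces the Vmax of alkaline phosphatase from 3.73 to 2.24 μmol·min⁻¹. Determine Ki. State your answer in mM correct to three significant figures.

Noncompetitive: Vmax,app = Vmax/α with α = 1 + [I]/Ki.
α = Vmax/Vmax,app = 3.73/2.24 = 1.665.
Ki = [I]/(α − 1) = 0.0622/0.6652 = 0.0935 mM.

0.0935 mM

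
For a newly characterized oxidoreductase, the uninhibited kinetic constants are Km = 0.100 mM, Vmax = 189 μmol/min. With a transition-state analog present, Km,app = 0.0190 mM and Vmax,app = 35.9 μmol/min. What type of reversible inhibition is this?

Both Km and Vmax decrease by the same factor (~5.26-fold) — characteristic of uncompetitive inhibition.

uncompetitive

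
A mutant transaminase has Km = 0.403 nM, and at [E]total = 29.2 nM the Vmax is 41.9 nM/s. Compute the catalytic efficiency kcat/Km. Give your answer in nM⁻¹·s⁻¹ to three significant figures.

kcat = Vmax/[E]total = 41.9/29.2 = 1.43 s⁻¹.
kcat/Km = 1.43/0.403 = 3.56 nM⁻¹·s⁻¹.

3.56 nM⁻¹·s⁻¹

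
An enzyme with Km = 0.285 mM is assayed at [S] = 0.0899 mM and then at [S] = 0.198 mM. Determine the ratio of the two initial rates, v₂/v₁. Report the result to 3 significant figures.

1.71

Since Vmax cancels, v₂/v₁ = [S]₂(Km+[S]₁) / [S]₁(Km+[S]₂).
= 0.198×(0.285+0.0899) / (0.0899×(0.285+0.198)) = 0.07423/0.04342 = 1.71.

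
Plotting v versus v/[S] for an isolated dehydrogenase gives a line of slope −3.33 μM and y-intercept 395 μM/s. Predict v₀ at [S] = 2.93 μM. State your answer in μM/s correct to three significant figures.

In the Eadie–Hofstee form v = Vmax − Km·(v/[S]), the slope is −Km and the intercept is Vmax, so Km = 3.33 μM and Vmax = 395 μM/s.
v = 395 × 2.93/(3.33 + 2.93) = 185 μM/s.

185 μM/s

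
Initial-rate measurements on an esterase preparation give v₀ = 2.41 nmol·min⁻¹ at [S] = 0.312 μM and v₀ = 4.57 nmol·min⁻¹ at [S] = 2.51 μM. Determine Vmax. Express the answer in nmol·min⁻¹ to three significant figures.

From v = Vmax[S]/(Km+[S]), each point gives Vmax = v(Km+[S])/[S].
Equating: 2.41(Km+0.312)/0.312 = 4.57(Km+2.51)/2.51.
7.724·Km + 2.41 = 1.821·Km + 4.57, so (7.724 − 1.821)·Km = 4.57 − 2.41.
Km = 2.160/5.904 = 0.366 μM; then Vmax = 2.41(0.366+0.312)/0.312 = 5.24 nmol·min⁻¹.

5.24 nmol·min⁻¹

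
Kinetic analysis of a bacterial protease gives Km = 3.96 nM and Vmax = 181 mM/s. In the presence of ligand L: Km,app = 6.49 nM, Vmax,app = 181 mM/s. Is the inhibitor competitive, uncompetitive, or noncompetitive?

Km increases (3.96 → 6.49 nM) while Vmax is unchanged — the hallmark of competitive inhibition.

competitive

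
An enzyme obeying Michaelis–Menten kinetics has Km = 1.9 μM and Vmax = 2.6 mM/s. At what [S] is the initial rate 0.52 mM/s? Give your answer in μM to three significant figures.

The required fractional saturation is v/Vmax = 0.52/2.6 = 0.2000.
Then [S]/(Km+[S]) = 0.2000 ⇒ [S] = 1.9 × 0.2000/(1 − 0.2000) = 0.475 μM.

0.475 μM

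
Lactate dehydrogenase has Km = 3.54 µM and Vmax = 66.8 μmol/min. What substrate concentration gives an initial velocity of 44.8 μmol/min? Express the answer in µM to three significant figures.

7.21 µM

The required fractional saturation is v/Vmax = 44.8/66.8 = 0.6707.
Then [S]/(Km+[S]) = 0.6707 ⇒ [S] = 3.54 × 0.6707/(1 − 0.6707) = 7.21 µM.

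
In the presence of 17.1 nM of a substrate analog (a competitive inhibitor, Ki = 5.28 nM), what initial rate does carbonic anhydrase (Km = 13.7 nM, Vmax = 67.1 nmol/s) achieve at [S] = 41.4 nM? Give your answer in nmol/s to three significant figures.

27.9 nmol/s

α = 1 + [I]/Ki = 1 + 17.1/5.28 = 4.239.
For a competitive inhibitor, Vmax is unchanged and the apparent Km becomes α·Km: Km,app = 58.1 nM, Vmax,app = 67.1 nmol/s.
v = Vmax,app·[S]/(Km,app + [S]) = 67.1 × 41.4/(58.1 + 41.4) = 27.9 nmol/s.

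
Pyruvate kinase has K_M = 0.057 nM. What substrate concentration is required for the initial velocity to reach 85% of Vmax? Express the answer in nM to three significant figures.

v/Vmax = [S]/(Km+[S]) = 0.85, so [S] = Km·0.85/(1 − 0.85) = 0.057 × 5.667.
[S] = 0.323 nM.

0.323 nM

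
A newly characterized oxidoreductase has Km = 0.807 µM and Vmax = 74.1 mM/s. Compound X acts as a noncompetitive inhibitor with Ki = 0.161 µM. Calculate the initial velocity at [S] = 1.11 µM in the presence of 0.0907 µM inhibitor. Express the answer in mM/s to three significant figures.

α = 1 + [I]/Ki = 1 + 0.0907/0.161 = 1.563.
For a noncompetitive inhibitor, Vmax is reduced to Vmax/α while Km is unchanged: Km,app = 0.807 µM, Vmax,app = 47.4 mM/s.
v = Vmax,app·[S]/(Km,app + [S]) = 47.4 × 1.11/(0.807 + 1.11) = 27.4 mM/s.

27.4 mM/s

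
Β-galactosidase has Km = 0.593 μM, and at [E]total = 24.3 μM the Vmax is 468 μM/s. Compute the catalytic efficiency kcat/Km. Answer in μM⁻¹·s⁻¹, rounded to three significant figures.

32.5 μM⁻¹·s⁻¹

kcat = Vmax/[E]total = 468/24.3 = 19.3 s⁻¹.
kcat/Km = 19.3/0.593 = 32.5 μM⁻¹·s⁻¹.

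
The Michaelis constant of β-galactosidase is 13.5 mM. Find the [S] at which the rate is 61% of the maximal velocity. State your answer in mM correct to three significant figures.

21.1 mM

v/Vmax = [S]/(Km+[S]) = 0.61, so [S] = Km·0.61/(1 − 0.61) = 13.5 × 1.564.
[S] = 21.1 mM.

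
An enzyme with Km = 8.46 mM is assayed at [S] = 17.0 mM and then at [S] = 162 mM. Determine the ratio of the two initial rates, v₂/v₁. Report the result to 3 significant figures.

1.42

Since Vmax cancels, v₂/v₁ = [S]₂(Km+[S]₁) / [S]₁(Km+[S]₂).
= 162×(8.46+17.0) / (17.0×(8.46+162)) = 4125/2898 = 1.42.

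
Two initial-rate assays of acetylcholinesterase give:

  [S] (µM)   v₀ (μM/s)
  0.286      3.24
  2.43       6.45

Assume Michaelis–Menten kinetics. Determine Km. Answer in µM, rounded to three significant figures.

From v = Vmax[S]/(Km+[S]), each point gives Vmax = v(Km+[S])/[S].
Equating: 3.24(Km+0.286)/0.286 = 6.45(Km+2.43)/2.43.
11.33·Km + 3.24 = 2.654·Km + 6.45, so (11.33 − 2.654)·Km = 6.45 − 3.24.
Km = 3.210/8.674 = 0.370 µM; then Vmax = 3.24(0.370+0.286)/0.286 = 7.43 μM/s.

0.370 µM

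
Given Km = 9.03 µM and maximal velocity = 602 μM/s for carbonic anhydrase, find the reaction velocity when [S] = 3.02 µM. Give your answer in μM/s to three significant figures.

[S]/(Km+[S]) = 3.02/12.05 = 0.2506, the fractional saturation.
v = 0.2506 × Vmax = 0.2506 × 602 = 151 μM/s.

151 μM/s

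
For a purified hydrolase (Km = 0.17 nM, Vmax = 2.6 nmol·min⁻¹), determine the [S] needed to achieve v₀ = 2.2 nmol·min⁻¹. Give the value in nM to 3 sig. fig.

0.935 nM

Rearranging v = Vmax[S]/(Km+[S]) gives [S] = Km·v/(Vmax − v).
[S] = 0.17 × 2.2 / (2.6 − 2.2) = 0.3740/0.4000 = 0.935 nM.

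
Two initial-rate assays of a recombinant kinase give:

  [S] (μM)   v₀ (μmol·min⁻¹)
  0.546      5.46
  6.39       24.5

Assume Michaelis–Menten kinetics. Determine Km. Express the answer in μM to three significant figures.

3.09 μM

From v = Vmax[S]/(Km+[S]), each point gives Vmax = v(Km+[S])/[S].
Equating: 5.46(Km+0.546)/0.546 = 24.5(Km+6.39)/6.39.
10.00·Km + 5.46 = 3.834·Km + 24.5, so (10.00 − 3.834)·Km = 24.5 − 5.46.
Km = 19.04/6.166 = 3.09 μM; then Vmax = 5.46(3.09+0.546)/0.546 = 36.3 μmol·min⁻¹.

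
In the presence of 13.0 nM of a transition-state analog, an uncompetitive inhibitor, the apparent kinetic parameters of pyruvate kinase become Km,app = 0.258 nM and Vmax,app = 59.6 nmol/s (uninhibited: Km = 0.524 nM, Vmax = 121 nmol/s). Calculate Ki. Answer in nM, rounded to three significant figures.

Uncompetitive: Vmax,app = Vmax/α (and Km,app = Km/α) with α = 1 + [I]/Ki.
α = Vmax/Vmax,app = 121/59.6 = 2.030.
Ki = [I]/(α − 1) = 13.0/1.030 = 12.6 nM.

12.6 nM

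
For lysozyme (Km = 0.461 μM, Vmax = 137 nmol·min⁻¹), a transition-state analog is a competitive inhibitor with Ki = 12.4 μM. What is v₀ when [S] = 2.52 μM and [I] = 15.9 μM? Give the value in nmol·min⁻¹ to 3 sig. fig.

With α = 1 + [I]/Ki = 1 + 15.9/12.4 = 2.282, the competitive rate law is v = Vmax[S] / (αKm + [S]).
v = 137×2.52 / (2.282×0.461 + 2.52) = 345.2/3.572 = 96.6 nmol·min⁻¹.

96.6 nmol·min⁻¹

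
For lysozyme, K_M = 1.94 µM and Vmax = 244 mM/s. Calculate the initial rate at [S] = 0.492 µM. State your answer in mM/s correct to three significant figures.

v = Vmax·[S]/(Km + [S]) = 244 × 0.492 / (1.94 + 0.492)
  = 120.0 / 2.432 = 49.4 mM/s.

49.4 mM/s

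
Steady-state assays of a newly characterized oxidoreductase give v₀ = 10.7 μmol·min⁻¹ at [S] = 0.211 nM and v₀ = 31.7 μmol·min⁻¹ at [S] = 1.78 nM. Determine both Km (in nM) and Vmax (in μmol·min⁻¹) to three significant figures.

Km = 0.638 nM; Vmax = 43.1 μmol·min⁻¹

From v = Vmax[S]/(Km+[S]), each point gives Vmax = v(Km+[S])/[S].
Equating: 10.7(Km+0.211)/0.211 = 31.7(Km+1.78)/1.78.
50.71·Km + 10.7 = 17.81·Km + 31.7, so (50.71 − 17.81)·Km = 31.7 − 10.7.
Km = 21.00/32.90 = 0.638 nM; then Vmax = 10.7(0.638+0.211)/0.211 = 43.1 μmol·min⁻¹.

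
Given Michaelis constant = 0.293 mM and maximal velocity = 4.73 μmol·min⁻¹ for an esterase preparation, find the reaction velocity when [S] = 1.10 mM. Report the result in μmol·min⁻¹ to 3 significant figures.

v = Vmax·[S]/(Km + [S]) = 4.73 × 1.10 / (0.293 + 1.10)
  = 5.203 / 1.393 = 3.74 μmol·min⁻¹.

3.74 μmol·min⁻¹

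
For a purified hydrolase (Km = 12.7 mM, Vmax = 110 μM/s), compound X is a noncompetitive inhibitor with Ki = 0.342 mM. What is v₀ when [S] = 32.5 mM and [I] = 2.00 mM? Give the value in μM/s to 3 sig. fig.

α = 1 + [I]/Ki = 1 + 2.00/0.342 = 6.848.
For a noncompetitive inhibitor, Vmax is reduced to Vmax/α while Km is unchanged: Km,app = 12.7 mM, Vmax,app = 16.1 μM/s.
v = Vmax,app·[S]/(Km,app + [S]) = 16.1 × 32.5/(12.7 + 32.5) = 11.5 μM/s.

11.5 μM/s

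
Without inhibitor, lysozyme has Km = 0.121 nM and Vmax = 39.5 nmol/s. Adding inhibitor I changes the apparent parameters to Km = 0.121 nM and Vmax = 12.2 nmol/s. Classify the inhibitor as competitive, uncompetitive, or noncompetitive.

noncompetitive

Vmax decreases (39.5 → 12.2 nmol/s) while Km is unchanged — pure noncompetitive inhibition.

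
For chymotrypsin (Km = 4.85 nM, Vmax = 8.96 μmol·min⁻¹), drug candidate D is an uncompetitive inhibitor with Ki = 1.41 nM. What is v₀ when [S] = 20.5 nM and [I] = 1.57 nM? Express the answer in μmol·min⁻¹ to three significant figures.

3.81 μmol·min⁻¹

α = 1 + [I]/Ki = 1 + 1.57/1.41 = 2.113.
For an uncompetitive inhibitor, both parameters are divided by α, giving Vmax/α and Km/α: Km,app = 2.29 nM, Vmax,app = 4.24 μmol·min⁻¹.
v = Vmax,app·[S]/(Km,app + [S]) = 4.24 × 20.5/(2.29 + 20.5) = 3.81 μmol·min⁻¹.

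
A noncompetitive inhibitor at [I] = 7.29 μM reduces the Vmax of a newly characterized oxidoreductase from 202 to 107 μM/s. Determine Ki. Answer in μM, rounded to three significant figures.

Noncompetitive: Vmax,app = Vmax/α with α = 1 + [I]/Ki.
α = Vmax/Vmax,app = 202/107 = 1.888.
Ki = [I]/(α − 1) = 7.29/0.8879 = 8.21 μM.

8.21 μM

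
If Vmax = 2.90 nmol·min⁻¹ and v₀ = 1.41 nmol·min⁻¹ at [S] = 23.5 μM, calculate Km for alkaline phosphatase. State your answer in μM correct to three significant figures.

24.8 μM

v/Vmax = 1.41/2.90 = 0.4862 = [S]/(Km+[S]).
So Km + [S] = [S]/0.4862 = 48.33 μM, giving Km = 48.33 − 23.5 = 24.8 μM.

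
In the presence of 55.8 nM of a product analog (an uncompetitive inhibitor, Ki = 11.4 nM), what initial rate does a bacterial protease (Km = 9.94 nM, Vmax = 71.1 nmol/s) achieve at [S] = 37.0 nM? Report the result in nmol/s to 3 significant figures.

11.5 nmol/s

With α = 1 + [I]/Ki = 1 + 55.8/11.4 = 5.895, the uncompetitive rate law is v = (Vmax/α)·[S] / (Km/α + [S]).
v = (71.1/5.895)×37.0 / (9.94/5.895 + 37.0) = 446.3/38.69 = 11.5 nmol/s.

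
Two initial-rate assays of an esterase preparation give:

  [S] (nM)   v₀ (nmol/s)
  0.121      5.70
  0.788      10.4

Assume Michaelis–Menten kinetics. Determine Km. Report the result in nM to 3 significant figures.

In reciprocal form, 1/v = (Km/Vmax)·(1/[S]) + 1/Vmax. The two points give (1/[S], 1/v) = (8.264, 0.1754) and (1.269, 0.09615).
Slope = (0.1754 − 0.09615)/(8.264 − 1.269) = 0.01133; intercept = 0.1754 − 0.01133×8.264 = 0.08177.
Vmax = 1/intercept = 12.2 nmol/s; Km = slope × Vmax = 0.01133 × 12.2 = 0.139 nM.

0.139 nM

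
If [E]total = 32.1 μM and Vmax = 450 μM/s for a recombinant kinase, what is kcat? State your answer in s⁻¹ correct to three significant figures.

14.0 s⁻¹

kcat = Vmax/[E]total = 450 μM/s / 32.1 μM = 14.0 s⁻¹.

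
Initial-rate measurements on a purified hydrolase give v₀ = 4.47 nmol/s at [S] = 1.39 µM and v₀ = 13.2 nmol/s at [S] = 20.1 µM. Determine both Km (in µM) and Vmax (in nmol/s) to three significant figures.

From v = Vmax[S]/(Km+[S]), each point gives Vmax = v(Km+[S])/[S].
Equating: 4.47(Km+1.39)/1.39 = 13.2(Km+20.1)/20.1.
3.216·Km + 4.47 = 0.6567·Km + 13.2, so (3.216 − 0.6567)·Km = 13.2 − 4.47.
Km = 8.730/2.559 = 3.41 µM; then Vmax = 4.47(3.41+1.39)/1.39 = 15.4 nmol/s.

Km = 3.41 µM; Vmax = 15.4 nmol/s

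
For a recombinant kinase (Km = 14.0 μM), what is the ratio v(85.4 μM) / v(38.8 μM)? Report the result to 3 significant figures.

Since Vmax cancels, v₂/v₁ = [S]₂(Km+[S]₁) / [S]₁(Km+[S]₂).
= 85.4×(14.0+38.8) / (38.8×(14.0+85.4)) = 4509/3857 = 1.17.

1.17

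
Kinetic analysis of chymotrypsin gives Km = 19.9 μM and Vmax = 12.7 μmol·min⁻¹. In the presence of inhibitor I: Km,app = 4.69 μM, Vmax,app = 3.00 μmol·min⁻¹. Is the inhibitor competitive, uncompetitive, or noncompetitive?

Both Km and Vmax decrease by the same factor (~4.24-fold) — characteristic of uncompetitive inhibition.

uncompetitive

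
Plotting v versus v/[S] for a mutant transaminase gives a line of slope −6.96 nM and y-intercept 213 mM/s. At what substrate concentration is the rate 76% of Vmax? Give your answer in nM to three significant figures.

The Eadie–Hofstee slope gives Km = 6.96 nM (slope = −Km).
v/Vmax = [S]/(Km+[S]) = 0.76 ⇒ [S] = Km·0.76/(1−0.76) = 6.96 × 3.167 = 22.0 nM.

22.0 nM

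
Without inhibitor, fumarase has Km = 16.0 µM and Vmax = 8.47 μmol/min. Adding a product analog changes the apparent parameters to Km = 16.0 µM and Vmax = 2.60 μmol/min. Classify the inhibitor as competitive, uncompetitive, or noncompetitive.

Vmax decreases (8.47 → 2.60 μmol/min) while Km is unchanged — pure noncompetitive inhibition.

noncompetitive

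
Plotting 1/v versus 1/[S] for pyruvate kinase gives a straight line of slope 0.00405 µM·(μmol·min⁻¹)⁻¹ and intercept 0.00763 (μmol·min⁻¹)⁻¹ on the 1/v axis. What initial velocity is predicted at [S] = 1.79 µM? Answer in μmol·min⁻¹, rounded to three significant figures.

101 μmol·min⁻¹

The y-intercept is 1/Vmax, so Vmax = 1/0.00763 = 131 μmol·min⁻¹.
The slope is Km/Vmax, so Km = 0.00405 × 131 = 0.531 µM.
Then v = 131 × 1.79/(0.531 + 1.79) = 101 μmol·min⁻¹.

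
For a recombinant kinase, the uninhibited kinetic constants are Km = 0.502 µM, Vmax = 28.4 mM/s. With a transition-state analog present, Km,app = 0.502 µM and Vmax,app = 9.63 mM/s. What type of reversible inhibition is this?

Vmax decreases (28.4 → 9.63 mM/s) while Km is unchanged — pure noncompetitive inhibition.

noncompetitive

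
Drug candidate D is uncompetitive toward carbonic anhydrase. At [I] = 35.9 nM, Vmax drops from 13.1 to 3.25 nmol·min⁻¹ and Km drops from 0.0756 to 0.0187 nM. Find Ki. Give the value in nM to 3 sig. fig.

11.8 nM

Uncompetitive: Vmax,app = Vmax/α (and Km,app = Km/α) with α = 1 + [I]/Ki.
α = Vmax/Vmax,app = 13.1/3.25 = 4.031.
Ki = [I]/(α − 1) = 35.9/3.031 = 11.8 nM.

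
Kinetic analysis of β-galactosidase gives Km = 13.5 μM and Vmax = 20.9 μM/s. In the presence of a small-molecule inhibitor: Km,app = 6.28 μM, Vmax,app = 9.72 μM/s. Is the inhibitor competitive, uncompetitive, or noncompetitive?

uncompetitive

Both Km and Vmax decrease by the same factor (~2.15-fold) — characteristic of uncompetitive inhibition.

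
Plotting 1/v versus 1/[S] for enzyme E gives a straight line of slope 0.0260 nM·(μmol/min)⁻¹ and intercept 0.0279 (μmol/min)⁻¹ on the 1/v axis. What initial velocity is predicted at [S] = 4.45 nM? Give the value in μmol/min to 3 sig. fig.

The y-intercept is 1/Vmax, so Vmax = 1/0.0279 = 35.8 μmol/min.
The slope is Km/Vmax, so Km = 0.0260 × 35.8 = 0.932 nM.
Then v = 35.8 × 4.45/(0.932 + 4.45) = 29.6 μmol/min.

29.6 μmol/min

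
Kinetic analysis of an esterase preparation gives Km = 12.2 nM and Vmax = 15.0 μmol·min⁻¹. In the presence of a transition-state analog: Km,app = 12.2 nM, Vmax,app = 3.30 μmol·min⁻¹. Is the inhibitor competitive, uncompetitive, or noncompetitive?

Vmax decreases (15.0 → 3.30 μmol·min⁻¹) while Km is unchanged — pure noncompetitive inhibition.

noncompetitive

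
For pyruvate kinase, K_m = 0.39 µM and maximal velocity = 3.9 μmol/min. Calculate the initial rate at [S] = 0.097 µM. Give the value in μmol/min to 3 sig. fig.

0.777 μmol/min

v = Vmax·[S]/(Km + [S]) = 3.9 × 0.097 / (0.39 + 0.097)
  = 0.3783 / 0.4870 = 0.777 μmol/min.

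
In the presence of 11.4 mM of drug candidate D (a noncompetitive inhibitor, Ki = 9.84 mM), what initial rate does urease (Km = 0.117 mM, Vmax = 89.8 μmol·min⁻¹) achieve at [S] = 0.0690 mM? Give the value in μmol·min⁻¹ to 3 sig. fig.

With α = 1 + [I]/Ki = 1 + 11.4/9.84 = 2.159, the noncompetitive rate law is v = (Vmax/α)·[S] / (Km + [S]).
v = (89.8/2.159)×0.0690 / (0.117 + 0.0690) = 2.871/0.1860 = 15.4 μmol·min⁻¹.

15.4 μmol·min⁻¹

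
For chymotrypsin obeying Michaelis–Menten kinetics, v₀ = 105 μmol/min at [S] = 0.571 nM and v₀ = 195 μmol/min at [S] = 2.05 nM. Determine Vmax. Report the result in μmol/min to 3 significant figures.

291 μmol/min

In reciprocal form, 1/v = (Km/Vmax)·(1/[S]) + 1/Vmax. The two points give (1/[S], 1/v) = (1.751, 0.009524) and (0.4878, 0.005128).
Slope = (0.009524 − 0.005128)/(1.751 − 0.4878) = 0.003479; intercept = 0.009524 − 0.003479×1.751 = 0.003431.
Vmax = 1/intercept = 291 μmol/min; Km = slope × Vmax = 0.003479 × 291 = 1.01 nM.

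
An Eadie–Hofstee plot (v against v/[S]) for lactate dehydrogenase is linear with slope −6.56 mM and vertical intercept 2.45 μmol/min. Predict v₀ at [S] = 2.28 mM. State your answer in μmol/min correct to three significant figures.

0.632 μmol/min

In the Eadie–Hofstee form v = Vmax − Km·(v/[S]), the slope is −Km and the intercept is Vmax, so Km = 6.56 mM and Vmax = 2.45 μmol/min.
v = 2.45 × 2.28/(6.56 + 2.28) = 0.632 μmol/min.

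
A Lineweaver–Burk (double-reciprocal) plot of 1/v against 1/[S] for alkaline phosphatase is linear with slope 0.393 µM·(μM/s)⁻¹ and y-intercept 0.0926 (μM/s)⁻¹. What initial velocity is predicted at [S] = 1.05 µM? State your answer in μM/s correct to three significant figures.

2.14 μM/s

The y-intercept is 1/Vmax, so Vmax = 1/0.0926 = 10.8 μM/s.
The slope is Km/Vmax, so Km = 0.393 × 10.8 = 4.24 µM.
Then v = 10.8 × 1.05/(4.24 + 1.05) = 2.14 μM/s.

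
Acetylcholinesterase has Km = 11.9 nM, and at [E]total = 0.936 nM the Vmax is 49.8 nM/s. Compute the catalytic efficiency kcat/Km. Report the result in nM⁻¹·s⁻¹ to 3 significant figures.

4.47 nM⁻¹·s⁻¹

kcat = Vmax/[E]total = 49.8/0.936 = 53.2 s⁻¹.
kcat/Km = 53.2/11.9 = 4.47 nM⁻¹·s⁻¹.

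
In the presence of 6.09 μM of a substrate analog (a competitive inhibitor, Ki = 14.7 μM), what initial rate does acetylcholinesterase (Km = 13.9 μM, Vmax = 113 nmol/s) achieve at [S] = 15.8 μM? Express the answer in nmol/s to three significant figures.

α = 1 + [I]/Ki = 1 + 6.09/14.7 = 1.414.
For a competitive inhibitor, Vmax is unchanged and the apparent Km becomes α·Km: Km,app = 19.7 μM, Vmax,app = 113 nmol/s.
v = Vmax,app·[S]/(Km,app + [S]) = 113 × 15.8/(19.7 + 15.8) = 50.4 nmol/s.

50.4 nmol/s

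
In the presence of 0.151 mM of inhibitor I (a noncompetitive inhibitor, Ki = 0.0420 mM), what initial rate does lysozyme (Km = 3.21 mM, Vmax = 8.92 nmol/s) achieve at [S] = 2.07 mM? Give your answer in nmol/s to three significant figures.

α = 1 + [I]/Ki = 1 + 0.151/0.0420 = 4.595.
For a noncompetitive inhibitor, Vmax is reduced to Vmax/α while Km is unchanged: Km,app = 3.21 mM, Vmax,app = 1.94 nmol/s.
v = Vmax,app·[S]/(Km,app + [S]) = 1.94 × 2.07/(3.21 + 2.07) = 0.761 nmol/s.

0.761 nmol/s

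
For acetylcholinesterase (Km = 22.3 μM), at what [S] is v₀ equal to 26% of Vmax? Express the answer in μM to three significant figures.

7.84 μM

v/Vmax = [S]/(Km+[S]) = 0.26, so [S] = Km·0.26/(1 − 0.26) = 22.3 × 0.3514.
[S] = 7.84 μM.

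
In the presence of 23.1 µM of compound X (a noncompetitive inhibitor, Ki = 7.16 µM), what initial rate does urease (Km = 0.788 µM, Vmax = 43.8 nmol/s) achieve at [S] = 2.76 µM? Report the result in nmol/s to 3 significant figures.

8.06 nmol/s

α = 1 + [I]/Ki = 1 + 23.1/7.16 = 4.226.
For a noncompetitive inhibitor, Vmax is reduced to Vmax/α while Km is unchanged: Km,app = 0.788 µM, Vmax,app = 10.4 nmol/s.
v = Vmax,app·[S]/(Km,app + [S]) = 10.4 × 2.76/(0.788 + 2.76) = 8.06 nmol/s.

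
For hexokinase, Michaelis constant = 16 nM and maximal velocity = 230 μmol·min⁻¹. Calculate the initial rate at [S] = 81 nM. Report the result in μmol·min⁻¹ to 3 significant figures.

v = Vmax·[S]/(Km + [S]) = 230 × 81 / (16 + 81)
  = 18630 / 97.00 = 192 μmol·min⁻¹.

192 μmol·min⁻¹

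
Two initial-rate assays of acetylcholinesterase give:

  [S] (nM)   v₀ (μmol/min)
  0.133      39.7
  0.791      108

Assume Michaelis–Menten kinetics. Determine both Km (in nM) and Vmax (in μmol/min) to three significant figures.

Km = 0.422 nM; Vmax = 166 μmol/min

In reciprocal form, 1/v = (Km/Vmax)·(1/[S]) + 1/Vmax. The two points give (1/[S], 1/v) = (7.519, 0.02519) and (1.264, 0.009259).
Slope = (0.02519 − 0.009259)/(7.519 − 1.264) = 0.002547; intercept = 0.02519 − 0.002547×7.519 = 0.006039.
Vmax = 1/intercept = 166 μmol/min; Km = slope × Vmax = 0.002547 × 166 = 0.422 nM.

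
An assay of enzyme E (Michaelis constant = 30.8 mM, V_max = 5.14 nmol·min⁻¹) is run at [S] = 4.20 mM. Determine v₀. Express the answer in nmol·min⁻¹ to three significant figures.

v = Vmax·[S]/(Km + [S]) = 5.14 × 4.20 / (30.8 + 4.20)
  = 21.59 / 35.00 = 0.617 nmol·min⁻¹.

0.617 nmol·min⁻¹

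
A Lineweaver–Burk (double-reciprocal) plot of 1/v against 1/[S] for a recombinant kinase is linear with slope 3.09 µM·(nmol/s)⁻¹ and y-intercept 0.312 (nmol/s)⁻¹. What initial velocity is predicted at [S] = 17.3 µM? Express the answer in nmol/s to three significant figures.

The y-intercept is 1/Vmax, so Vmax = 1/0.312 = 3.21 nmol/s.
The slope is Km/Vmax, so Km = 3.09 × 3.21 = 9.90 µM.
Then v = 3.21 × 17.3/(9.90 + 17.3) = 2.04 nmol/s.

2.04 nmol/s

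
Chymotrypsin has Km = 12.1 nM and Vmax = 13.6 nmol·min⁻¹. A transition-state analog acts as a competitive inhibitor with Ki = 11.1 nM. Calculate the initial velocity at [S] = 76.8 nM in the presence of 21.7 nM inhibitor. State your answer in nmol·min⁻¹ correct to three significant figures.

α = 1 + [I]/Ki = 1 + 21.7/11.1 = 2.955.
For a competitive inhibitor, Vmax is unchanged and the apparent Km becomes α·Km: Km,app = 35.8 nM, Vmax,app = 13.6 nmol·min⁻¹.
v = Vmax,app·[S]/(Km,app + [S]) = 13.6 × 76.8/(35.8 + 76.8) = 9.28 nmol·min⁻¹.

9.28 nmol·min⁻¹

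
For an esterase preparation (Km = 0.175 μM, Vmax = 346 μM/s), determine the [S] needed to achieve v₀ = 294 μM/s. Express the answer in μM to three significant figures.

The required fractional saturation is v/Vmax = 294/346 = 0.8497.
Then [S]/(Km+[S]) = 0.8497 ⇒ [S] = 0.175 × 0.8497/(1 − 0.8497) = 0.989 μM.

0.989 μM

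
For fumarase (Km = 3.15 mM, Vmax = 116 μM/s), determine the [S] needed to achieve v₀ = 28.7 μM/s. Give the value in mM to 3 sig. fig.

1.04 mM

The required fractional saturation is v/Vmax = 28.7/116 = 0.2474.
Then [S]/(Km+[S]) = 0.2474 ⇒ [S] = 3.15 × 0.2474/(1 − 0.2474) = 1.04 mM.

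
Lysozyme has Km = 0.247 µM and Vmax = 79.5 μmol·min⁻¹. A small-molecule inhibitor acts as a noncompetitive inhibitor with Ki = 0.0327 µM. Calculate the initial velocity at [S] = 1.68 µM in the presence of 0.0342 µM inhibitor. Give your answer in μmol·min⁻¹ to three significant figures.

With α = 1 + [I]/Ki = 1 + 0.0342/0.0327 = 2.046, the noncompetitive rate law is v = (Vmax/α)·[S] / (Km + [S]).
v = (79.5/2.046)×1.68 / (0.247 + 1.68) = 65.28/1.927 = 33.9 μmol·min⁻¹.

33.9 μmol·min⁻¹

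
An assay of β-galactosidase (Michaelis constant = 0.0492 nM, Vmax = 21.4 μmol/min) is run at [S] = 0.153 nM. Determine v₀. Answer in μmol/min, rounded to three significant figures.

[S]/(Km+[S]) = 0.153/0.2022 = 0.7567, the fractional saturation.
v = 0.7567 × Vmax = 0.7567 × 21.4 = 16.2 μmol/min.

16.2 μmol/min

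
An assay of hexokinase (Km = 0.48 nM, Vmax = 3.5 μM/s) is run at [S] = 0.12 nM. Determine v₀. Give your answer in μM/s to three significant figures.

0.700 μM/s

[S]/(Km+[S]) = 0.12/0.6000 = 0.2000, the fractional saturation.
v = 0.2000 × Vmax = 0.2000 × 3.5 = 0.700 μM/s.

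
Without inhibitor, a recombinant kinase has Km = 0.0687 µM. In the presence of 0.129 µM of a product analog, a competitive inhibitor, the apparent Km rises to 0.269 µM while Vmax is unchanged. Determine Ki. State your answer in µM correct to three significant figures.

0.0442 µM

Competitive: Km,app = α·Km with α = 1 + [I]/Ki.
α = Km,app/Km = 0.269/0.0687 = 3.916.
Since α = 1 + [I]/Ki, [I]/Ki = 3.916 − 1 = 2.916 and Ki = 0.129/2.916 = 0.0442 µM.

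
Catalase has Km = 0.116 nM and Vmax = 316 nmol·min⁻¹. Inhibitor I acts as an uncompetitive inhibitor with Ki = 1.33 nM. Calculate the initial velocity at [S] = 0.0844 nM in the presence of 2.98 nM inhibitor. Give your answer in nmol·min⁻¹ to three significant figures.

With α = 1 + [I]/Ki = 1 + 2.98/1.33 = 3.241, the uncompetitive rate law is v = (Vmax/α)·[S] / (Km/α + [S]).
v = (316/3.241)×0.0844 / (0.116/3.241 + 0.0844) = 8.230/0.1202 = 68.5 nmol·min⁻¹.

68.5 nmol·min⁻¹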